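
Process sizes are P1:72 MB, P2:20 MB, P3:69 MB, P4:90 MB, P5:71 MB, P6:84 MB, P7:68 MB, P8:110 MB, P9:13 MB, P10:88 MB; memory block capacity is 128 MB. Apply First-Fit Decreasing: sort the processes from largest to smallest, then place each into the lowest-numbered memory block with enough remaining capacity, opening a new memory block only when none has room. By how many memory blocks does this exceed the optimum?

First-Fit Decreasing: [110,13] [90,20] [88] [84] [72] [71] [69] [68] → 8 memory blocks.
8 processes exceed 64 MB (half the capacity), and no two of those can share a memory block, so at least 8 memory blocks are needed.
So 8 is already optimal.

0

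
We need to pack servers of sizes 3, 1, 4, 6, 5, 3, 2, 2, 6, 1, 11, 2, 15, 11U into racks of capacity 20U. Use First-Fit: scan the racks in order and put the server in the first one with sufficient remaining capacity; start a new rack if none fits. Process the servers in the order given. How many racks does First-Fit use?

5 racks

Put 3U in rack 1; 17U remain.
Put 1U in rack 1; 16U remain.
Put 4U in rack 1; 12U remain.
Put 6U in rack 1; 6U remain.
Put 5U in rack 1; 1U remain.
Put 3U in rack 2; 17U remain.
Put 2U in rack 2; 15U remain.
Put 2U in rack 2; 13U remain.
Put 6U in rack 2; 7U remain.
Put 1U in rack 1; 0U remain.
Put 11U in rack 3; 9U remain.
Put 2U in rack 2; 5U remain.
Put 15U in rack 4; 5U remain.
Put 11U in rack 5; 9U remain.
Final racks: [3,1,4,6,5,1] [3,2,2,6,2] [11] [15] [11].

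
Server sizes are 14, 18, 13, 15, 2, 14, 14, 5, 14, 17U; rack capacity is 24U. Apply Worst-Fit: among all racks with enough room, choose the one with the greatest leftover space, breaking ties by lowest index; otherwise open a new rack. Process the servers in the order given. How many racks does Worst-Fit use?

14U → rack 1 (remaining 10U)
18U → rack 2 (remaining 6U)
13U → rack 3 (remaining 11U)
15U → rack 4 (remaining 9U)
2U → rack 3 (remaining 9U)
14U → rack 5 (remaining 10U)
14U → rack 6 (remaining 10U)
5U → rack 1 (remaining 5U)
14U → rack 7 (remaining 10U)
17U → rack 8 (remaining 7U)

8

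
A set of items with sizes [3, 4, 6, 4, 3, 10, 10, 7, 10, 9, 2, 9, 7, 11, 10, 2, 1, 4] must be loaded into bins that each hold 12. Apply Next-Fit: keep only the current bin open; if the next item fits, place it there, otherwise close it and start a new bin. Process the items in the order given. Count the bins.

13 bins

Put 3 in bin 1; 9 remain.
Put 4 in bin 1; 5 remain.
Put 6 in bin 2; 6 remain.
Put 4 in bin 2; 2 remain.
Put 3 in bin 3; 9 remain.
Put 10 in bin 4; 2 remain.
Put 10 in bin 5; 2 remain.
Put 7 in bin 6; 5 remain.
Put 10 in bin 7; 2 remain.
Put 9 in bin 8; 3 remain.
Put 2 in bin 8; 1 remain.
Put 9 in bin 9; 3 remain.
Put 7 in bin 10; 5 remain.
Put 11 in bin 11; 1 remain.
Put 10 in bin 12; 2 remain.
Put 2 in bin 12; 0 remain.
Put 1 in bin 13; 11 remain.
Put 4 in bin 13; 7 remain.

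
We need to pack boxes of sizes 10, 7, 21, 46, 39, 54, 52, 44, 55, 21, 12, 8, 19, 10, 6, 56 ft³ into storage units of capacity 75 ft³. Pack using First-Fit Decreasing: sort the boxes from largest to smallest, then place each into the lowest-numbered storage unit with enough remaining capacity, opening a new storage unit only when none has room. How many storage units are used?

Sorted descending: 56, 55, 54, 52, 46, 44, 39, 21, 21, 19, 12, 10, 10, 8, 7, 6.
56 ft³ → storage unit 1 (remaining 19 ft³)
55 ft³ → storage unit 2 (remaining 20 ft³)
54 ft³ → storage unit 3 (remaining 21 ft³)
52 ft³ → storage unit 4 (remaining 23 ft³)
46 ft³ → storage unit 5 (remaining 29 ft³)
44 ft³ → storage unit 6 (remaining 31 ft³)
39 ft³ → storage unit 7 (remaining 36 ft³)
21 ft³ → storage unit 3 (remaining 0 ft³)
21 ft³ → storage unit 4 (remaining 2 ft³)
19 ft³ → storage unit 1 (remaining 0 ft³)
12 ft³ → storage unit 2 (remaining 8 ft³)
10 ft³ → storage unit 5 (remaining 19 ft³)
10 ft³ → storage unit 5 (remaining 9 ft³)
8 ft³ → storage unit 2 (remaining 0 ft³)
7 ft³ → storage unit 5 (remaining 2 ft³)
6 ft³ → storage unit 6 (remaining 25 ft³)

7 storage units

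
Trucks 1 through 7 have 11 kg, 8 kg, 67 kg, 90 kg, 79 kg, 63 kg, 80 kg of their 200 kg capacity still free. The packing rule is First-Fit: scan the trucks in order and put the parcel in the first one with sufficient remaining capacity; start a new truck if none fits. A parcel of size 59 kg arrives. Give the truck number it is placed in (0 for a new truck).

3

Trucks with room: truck 3 (67 kg), truck 4 (90 kg), truck 5 (79 kg), truck 6 (63 kg), truck 7 (80 kg).
The first with room is truck 3.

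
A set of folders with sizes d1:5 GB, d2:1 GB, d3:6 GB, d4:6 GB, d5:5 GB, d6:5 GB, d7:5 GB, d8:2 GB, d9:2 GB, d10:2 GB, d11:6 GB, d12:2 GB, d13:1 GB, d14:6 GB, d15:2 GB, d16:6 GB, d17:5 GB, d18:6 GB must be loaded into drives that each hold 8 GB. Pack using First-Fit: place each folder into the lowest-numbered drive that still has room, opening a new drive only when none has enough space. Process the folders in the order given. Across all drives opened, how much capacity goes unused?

d1 (5 GB) → drive 1 (remaining 3 GB)
d2 (1 GB) → drive 1 (remaining 2 GB)
d3 (6 GB) → drive 2 (remaining 2 GB)
d4 (6 GB) → drive 3 (remaining 2 GB)
d5 (5 GB) → drive 4 (remaining 3 GB)
d6 (5 GB) → drive 5 (remaining 3 GB)
d7 (5 GB) → drive 6 (remaining 3 GB)
d8 (2 GB) → drive 1 (remaining 0 GB)
d9 (2 GB) → drive 2 (remaining 0 GB)
d10 (2 GB) → drive 3 (remaining 0 GB)
d11 (6 GB) → drive 7 (remaining 2 GB)
d12 (2 GB) → drive 4 (remaining 1 GB)
d13 (1 GB) → drive 4 (remaining 0 GB)
d14 (6 GB) → drive 8 (remaining 2 GB)
d15 (2 GB) → drive 5 (remaining 1 GB)
d16 (6 GB) → drive 9 (remaining 2 GB)
d17 (5 GB) → drive 10 (remaining 3 GB)
d18 (6 GB) → drive 11 (remaining 2 GB)
11 drives × 8 GB = 88 GB; used 73 GB; unused 15 GB.

15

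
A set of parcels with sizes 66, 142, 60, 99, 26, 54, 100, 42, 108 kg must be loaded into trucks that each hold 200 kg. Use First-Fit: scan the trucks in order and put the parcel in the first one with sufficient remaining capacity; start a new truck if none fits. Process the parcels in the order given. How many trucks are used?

4

66 kg → truck 1 (remaining 134 kg)
142 kg → truck 2 (remaining 58 kg)
60 kg → truck 1 (remaining 74 kg)
99 kg → truck 3 (remaining 101 kg)
26 kg → truck 1 (remaining 48 kg)
54 kg → truck 2 (remaining 4 kg)
100 kg → truck 3 (remaining 1 kg)
42 kg → truck 1 (remaining 6 kg)
108 kg → truck 4 (remaining 92 kg)
Final trucks: [66,60,26,42] [142,54] [99,100] [108].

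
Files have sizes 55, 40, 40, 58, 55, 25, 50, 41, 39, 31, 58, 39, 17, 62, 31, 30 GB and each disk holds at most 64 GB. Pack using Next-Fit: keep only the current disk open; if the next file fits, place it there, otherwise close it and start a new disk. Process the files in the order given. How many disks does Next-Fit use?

Put 55 GB in disk 1; 9 GB remain.
Put 40 GB in disk 2; 24 GB remain.
Put 40 GB in disk 3; 24 GB remain.
Put 58 GB in disk 4; 6 GB remain.
Put 55 GB in disk 5; 9 GB remain.
Put 25 GB in disk 6; 39 GB remain.
Put 50 GB in disk 7; 14 GB remain.
Put 41 GB in disk 8; 23 GB remain.
Put 39 GB in disk 9; 25 GB remain.
Put 31 GB in disk 10; 33 GB remain.
Put 58 GB in disk 11; 6 GB remain.
Put 39 GB in disk 12; 25 GB remain.
Put 17 GB in disk 12; 8 GB remain.
Put 62 GB in disk 13; 2 GB remain.
Put 31 GB in disk 14; 33 GB remain.
Put 30 GB in disk 14; 3 GB remain.
Final disks: [55] [40] [40] [58] [55] [25] [50] [41] [39] [31] [58] [39,17] [62] [31,30].

14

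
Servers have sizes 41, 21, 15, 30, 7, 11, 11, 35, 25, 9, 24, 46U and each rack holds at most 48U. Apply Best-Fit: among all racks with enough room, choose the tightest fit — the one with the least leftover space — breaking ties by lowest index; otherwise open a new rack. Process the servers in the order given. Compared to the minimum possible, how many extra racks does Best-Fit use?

1

Best-Fit: [41,7] [21,15,11] [30,11] [35,9] [25] [24] [46] → 7 racks.
Total size 275U; any packing needs at least ⌈275/48⌉ = 6 racks.
An optimal packing achieves that bound: [46] [41,7] [35,11] [30,15] [25,21] [24,11,9] → 6 racks.
Excess: 7 − 6 = 1.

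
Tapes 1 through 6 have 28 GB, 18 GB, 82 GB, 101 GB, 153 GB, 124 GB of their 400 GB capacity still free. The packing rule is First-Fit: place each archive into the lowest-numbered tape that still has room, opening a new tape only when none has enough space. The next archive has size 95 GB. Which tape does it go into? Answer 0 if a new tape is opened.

4

Tapes with room: tape 4 (101 GB), tape 5 (153 GB), tape 6 (124 GB).
The first with room is tape 4.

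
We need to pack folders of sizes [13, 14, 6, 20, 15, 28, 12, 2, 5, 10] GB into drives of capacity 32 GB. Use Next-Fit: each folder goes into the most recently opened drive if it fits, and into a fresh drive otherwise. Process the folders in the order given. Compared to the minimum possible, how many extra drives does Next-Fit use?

Next-Fit: [13,14] [6,20] [15] [28] [12,2,5,10] → 5 drives.
Total size 125 GB; any packing needs at least ⌈125/32⌉ = 4 drives.
An optimal packing achieves that bound: [28,2] [20,12] [15,10,6] [14,13,5] → 4 drives.
Excess: 5 − 4 = 1.

1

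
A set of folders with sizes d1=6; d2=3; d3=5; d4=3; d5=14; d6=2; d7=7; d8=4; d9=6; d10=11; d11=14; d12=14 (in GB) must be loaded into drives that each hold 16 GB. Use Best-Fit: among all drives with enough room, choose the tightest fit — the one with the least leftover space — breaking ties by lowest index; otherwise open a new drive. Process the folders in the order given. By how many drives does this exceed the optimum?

Best-Fit: [6,3,5,2] [3,7,4] [14] [6] [11] [14] [14] → 7 drives.
Total size 89 GB; any packing needs at least ⌈89/16⌉ = 6 drives.
An optimal packing achieves that bound: [14,2] [14] [14] [11,5] [7,6,3] [6,4,3] → 6 drives.
Excess: 7 − 6 = 1.

1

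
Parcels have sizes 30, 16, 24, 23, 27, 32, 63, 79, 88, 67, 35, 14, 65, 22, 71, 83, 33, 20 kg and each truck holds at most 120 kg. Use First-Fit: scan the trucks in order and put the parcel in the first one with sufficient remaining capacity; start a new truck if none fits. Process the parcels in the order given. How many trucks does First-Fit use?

30 kg → truck 1 (remaining 90 kg)
16 kg → truck 1 (remaining 74 kg)
24 kg → truck 1 (remaining 50 kg)
23 kg → truck 1 (remaining 27 kg)
27 kg → truck 1 (remaining 0 kg)
32 kg → truck 2 (remaining 88 kg)
63 kg → truck 2 (remaining 25 kg)
79 kg → truck 3 (remaining 41 kg)
88 kg → truck 4 (remaining 32 kg)
67 kg → truck 5 (remaining 53 kg)
35 kg → truck 3 (remaining 6 kg)
14 kg → truck 2 (remaining 11 kg)
65 kg → truck 6 (remaining 55 kg)
22 kg → truck 4 (remaining 10 kg)
71 kg → truck 7 (remaining 49 kg)
83 kg → truck 8 (remaining 37 kg)
33 kg → truck 5 (remaining 20 kg)
20 kg → truck 5 (remaining 0 kg)

8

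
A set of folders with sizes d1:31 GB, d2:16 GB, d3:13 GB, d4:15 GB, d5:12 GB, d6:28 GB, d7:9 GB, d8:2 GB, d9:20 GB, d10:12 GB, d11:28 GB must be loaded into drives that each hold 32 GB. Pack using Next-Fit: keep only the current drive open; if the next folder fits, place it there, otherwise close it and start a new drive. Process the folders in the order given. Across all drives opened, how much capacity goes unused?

Put d1 (31 GB) in drive 1; 1 GB remain.
Put d2 (16 GB) in drive 2; 16 GB remain.
Put d3 (13 GB) in drive 2; 3 GB remain.
Put d4 (15 GB) in drive 3; 17 GB remain.
Put d5 (12 GB) in drive 3; 5 GB remain.
Put d6 (28 GB) in drive 4; 4 GB remain.
Put d7 (9 GB) in drive 5; 23 GB remain.
Put d8 (2 GB) in drive 5; 21 GB remain.
Put d9 (20 GB) in drive 5; 1 GB remain.
Put d10 (12 GB) in drive 6; 20 GB remain.
Put d11 (28 GB) in drive 7; 4 GB remain.
7 drives × 32 GB = 224 GB; used 186 GB; unused 38 GB.

38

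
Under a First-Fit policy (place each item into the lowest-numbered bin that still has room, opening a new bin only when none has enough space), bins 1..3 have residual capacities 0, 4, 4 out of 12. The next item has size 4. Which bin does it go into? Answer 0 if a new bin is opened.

2

Bins with room: bin 2 (4), bin 3 (4).
The first with room is bin 2.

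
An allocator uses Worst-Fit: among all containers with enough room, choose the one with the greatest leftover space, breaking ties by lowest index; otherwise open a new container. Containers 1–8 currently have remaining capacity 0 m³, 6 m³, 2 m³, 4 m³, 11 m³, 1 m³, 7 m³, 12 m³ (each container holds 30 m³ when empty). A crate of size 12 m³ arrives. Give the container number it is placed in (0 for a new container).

Containers with room: container 8 (12 m³).
Most room is container 8 with 12 m³ free.

8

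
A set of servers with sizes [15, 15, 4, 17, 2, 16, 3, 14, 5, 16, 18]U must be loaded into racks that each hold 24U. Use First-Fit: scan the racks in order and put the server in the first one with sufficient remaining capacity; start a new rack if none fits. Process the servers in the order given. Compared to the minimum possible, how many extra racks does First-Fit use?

0

First-Fit: [15,4,2,3] [15,5] [17] [16] [14] [16] [18] → 7 racks.
7 servers exceed 12U (half the capacity), and no two of those can share a rack, so at least 7 racks are needed.
So 7 is already optimal.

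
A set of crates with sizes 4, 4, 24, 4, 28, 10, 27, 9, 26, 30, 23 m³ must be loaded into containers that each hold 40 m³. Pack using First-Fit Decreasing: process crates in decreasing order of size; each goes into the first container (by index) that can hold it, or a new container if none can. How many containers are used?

6

Sorted descending: 30, 28, 27, 26, 24, 23, 10, 9, 4, 4, 4.
Put 30 m³ in container 1; 10 m³ remain.
Put 28 m³ in container 2; 12 m³ remain.
Put 27 m³ in container 3; 13 m³ remain.
Put 26 m³ in container 4; 14 m³ remain.
Put 24 m³ in container 5; 16 m³ remain.
Put 23 m³ in container 6; 17 m³ remain.
Put 10 m³ in container 1; 0 m³ remain.
Put 9 m³ in container 2; 3 m³ remain.
Put 4 m³ in container 3; 9 m³ remain.
Put 4 m³ in container 3; 5 m³ remain.
Put 4 m³ in container 3; 1 m³ remain.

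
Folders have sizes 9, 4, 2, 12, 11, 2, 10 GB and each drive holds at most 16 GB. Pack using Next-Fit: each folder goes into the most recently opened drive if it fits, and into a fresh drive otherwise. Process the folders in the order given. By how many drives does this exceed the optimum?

0

Next-Fit: [9,4,2] [12] [11,2] [10] → 4 drives.
Total size 50 GB; any packing needs at least ⌈50/16⌉ = 4 drives.
So 4 is already optimal.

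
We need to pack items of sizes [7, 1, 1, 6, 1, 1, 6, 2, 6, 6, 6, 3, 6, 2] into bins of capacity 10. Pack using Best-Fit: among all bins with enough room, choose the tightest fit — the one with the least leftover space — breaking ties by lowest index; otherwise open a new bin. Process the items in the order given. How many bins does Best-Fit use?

7

7 → bin 1 (remaining 3)
1 → bin 1 (remaining 2)
1 → bin 1 (remaining 1)
6 → bin 2 (remaining 4)
1 → bin 1 (remaining 0)
1 → bin 2 (remaining 3)
6 → bin 3 (remaining 4)
2 → bin 2 (remaining 1)
6 → bin 4 (remaining 4)
6 → bin 5 (remaining 4)
6 → bin 6 (remaining 4)
3 → bin 3 (remaining 1)
6 → bin 7 (remaining 4)
2 → bin 4 (remaining 2)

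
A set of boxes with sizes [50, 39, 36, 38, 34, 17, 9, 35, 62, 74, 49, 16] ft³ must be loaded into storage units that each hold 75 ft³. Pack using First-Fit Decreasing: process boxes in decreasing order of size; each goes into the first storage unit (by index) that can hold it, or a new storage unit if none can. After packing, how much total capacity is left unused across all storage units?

Sorted descending: 74, 62, 50, 49, 39, 38, 36, 35, 34, 17, 16, 9.
74 ft³ → storage unit 1 (remaining 1 ft³)
62 ft³ → storage unit 2 (remaining 13 ft³)
50 ft³ → storage unit 3 (remaining 25 ft³)
49 ft³ → storage unit 4 (remaining 26 ft³)
39 ft³ → storage unit 5 (remaining 36 ft³)
38 ft³ → storage unit 6 (remaining 37 ft³)
36 ft³ → storage unit 5 (remaining 0 ft³)
35 ft³ → storage unit 6 (remaining 2 ft³)
34 ft³ → storage unit 7 (remaining 41 ft³)
17 ft³ → storage unit 3 (remaining 8 ft³)
16 ft³ → storage unit 4 (remaining 10 ft³)
9 ft³ → storage unit 2 (remaining 4 ft³)
7 storage units × 75 ft³ = 525 ft³; used 459 ft³; unused 66 ft³.

66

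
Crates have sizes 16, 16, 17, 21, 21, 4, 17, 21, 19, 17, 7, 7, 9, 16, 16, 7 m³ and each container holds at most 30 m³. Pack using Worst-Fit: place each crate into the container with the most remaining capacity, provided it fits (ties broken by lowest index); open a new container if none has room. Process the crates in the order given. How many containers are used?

11 containers

Put 16 m³ in container 1; 14 m³ remain.
Put 16 m³ in container 2; 14 m³ remain.
Put 17 m³ in container 3; 13 m³ remain.
Put 21 m³ in container 4; 9 m³ remain.
Put 21 m³ in container 5; 9 m³ remain.
Put 4 m³ in container 1; 10 m³ remain.
Put 17 m³ in container 6; 13 m³ remain.
Put 21 m³ in container 7; 9 m³ remain.
Put 19 m³ in container 8; 11 m³ remain.
Put 17 m³ in container 9; 13 m³ remain.
Put 7 m³ in container 2; 7 m³ remain.
Put 7 m³ in container 3; 6 m³ remain.
Put 9 m³ in container 6; 4 m³ remain.
Put 16 m³ in container 10; 14 m³ remain.
Put 16 m³ in container 11; 14 m³ remain.
Put 7 m³ in container 10; 7 m³ remain.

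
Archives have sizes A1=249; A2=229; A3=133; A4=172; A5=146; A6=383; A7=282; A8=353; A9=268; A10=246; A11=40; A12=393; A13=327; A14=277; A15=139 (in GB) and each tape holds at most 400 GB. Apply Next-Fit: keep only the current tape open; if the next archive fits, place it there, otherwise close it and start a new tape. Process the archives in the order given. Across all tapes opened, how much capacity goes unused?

1163

A1 (249 GB) → tape 1 (remaining 151 GB)
A2 (229 GB) → tape 2 (remaining 171 GB)
A3 (133 GB) → tape 2 (remaining 38 GB)
A4 (172 GB) → tape 3 (remaining 228 GB)
A5 (146 GB) → tape 3 (remaining 82 GB)
A6 (383 GB) → tape 4 (remaining 17 GB)
A7 (282 GB) → tape 5 (remaining 118 GB)
A8 (353 GB) → tape 6 (remaining 47 GB)
A9 (268 GB) → tape 7 (remaining 132 GB)
A10 (246 GB) → tape 8 (remaining 154 GB)
A11 (40 GB) → tape 8 (remaining 114 GB)
A12 (393 GB) → tape 9 (remaining 7 GB)
A13 (327 GB) → tape 10 (remaining 73 GB)
A14 (277 GB) → tape 11 (remaining 123 GB)
A15 (139 GB) → tape 12 (remaining 261 GB)
12 tapes × 400 GB = 4800 GB; used 3637 GB; unused 1163 GB.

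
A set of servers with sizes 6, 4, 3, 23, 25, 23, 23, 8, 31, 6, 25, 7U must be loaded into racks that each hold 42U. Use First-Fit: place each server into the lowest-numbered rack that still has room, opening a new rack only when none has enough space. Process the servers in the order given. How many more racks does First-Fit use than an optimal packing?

0

First-Fit: [6,4,3,23,6] [25,8,7] [23] [23] [31] [25] → 6 racks.
6 servers exceed 21U (half the capacity), and no two of those can share a rack, so at least 6 racks are needed.
So 6 is already optimal.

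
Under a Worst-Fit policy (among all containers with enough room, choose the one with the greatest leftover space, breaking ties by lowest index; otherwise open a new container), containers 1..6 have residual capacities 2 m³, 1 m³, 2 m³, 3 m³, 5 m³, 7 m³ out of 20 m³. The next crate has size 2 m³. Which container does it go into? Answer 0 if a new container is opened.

Containers with room: container 1 (2 m³), container 3 (2 m³), container 4 (3 m³), container 5 (5 m³), container 6 (7 m³).
Most room is container 6 with 7 m³ free.

6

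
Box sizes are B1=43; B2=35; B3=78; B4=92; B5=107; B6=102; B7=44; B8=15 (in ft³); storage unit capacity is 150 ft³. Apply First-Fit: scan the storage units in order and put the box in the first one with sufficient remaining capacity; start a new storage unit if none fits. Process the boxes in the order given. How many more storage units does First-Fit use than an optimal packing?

1

First-Fit: [43,35,44,15] [78] [92] [107] [102] → 5 storage units.
Total size 516 ft³; any packing needs at least ⌈516/150⌉ = 4 storage units.
An optimal packing achieves that bound: [107,43] [102,44] [92,35,15] [78] → 4 storage units.
Excess: 5 − 4 = 1.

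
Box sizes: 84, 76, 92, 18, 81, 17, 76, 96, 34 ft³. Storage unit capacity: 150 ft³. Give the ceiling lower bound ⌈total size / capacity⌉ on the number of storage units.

Total size = 84 + 76 + 92 + 18 + 81 + 17 + 76 + 96 + 34 = 574 ft³.
⌈574 / 150⌉ = 4.

4 storage units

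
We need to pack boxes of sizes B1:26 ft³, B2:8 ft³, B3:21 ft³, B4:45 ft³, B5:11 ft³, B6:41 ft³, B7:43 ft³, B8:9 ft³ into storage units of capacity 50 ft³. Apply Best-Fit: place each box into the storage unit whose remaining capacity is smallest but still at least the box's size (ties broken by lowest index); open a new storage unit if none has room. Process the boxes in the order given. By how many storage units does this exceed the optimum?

Best-Fit: [26,8,11] [21] [45] [41,9] [43] → 5 storage units.
Total size 204 ft³; any packing needs at least ⌈204/50⌉ = 5 storage units.
So 5 is already optimal.

0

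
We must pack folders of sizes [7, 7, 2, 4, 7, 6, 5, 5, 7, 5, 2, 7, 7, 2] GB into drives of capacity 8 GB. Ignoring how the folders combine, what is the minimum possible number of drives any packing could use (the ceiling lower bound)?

10

Total size = 7 + 7 + 2 + 4 + 7 + 6 + 5 + 5 + 7 + 5 + 2 + 7 + 7 + 2 = 73 GB.
⌈73 / 8⌉ = 10.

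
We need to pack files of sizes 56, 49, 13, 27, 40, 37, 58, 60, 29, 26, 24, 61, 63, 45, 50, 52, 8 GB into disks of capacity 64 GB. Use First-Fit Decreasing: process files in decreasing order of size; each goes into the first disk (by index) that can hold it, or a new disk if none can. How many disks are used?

12 disks

Sorted descending: 63, 61, 60, 58, 56, 52, 50, 49, 45, 40, 37, 29, 27, 26, 24, 13, 8.
disk 1: place 63 GB, 1 GB left
disk 2: place 61 GB, 3 GB left
disk 3: place 60 GB, 4 GB left
disk 4: place 58 GB, 6 GB left
disk 5: place 56 GB, 8 GB left
disk 6: place 52 GB, 12 GB left
disk 7: place 50 GB, 14 GB left
disk 8: place 49 GB, 15 GB left
disk 9: place 45 GB, 19 GB left
disk 10: place 40 GB, 24 GB left
disk 11: place 37 GB, 27 GB left
disk 12: place 29 GB, 35 GB left
disk 11: place 27 GB, 0 GB left
disk 12: place 26 GB, 9 GB left
disk 10: place 24 GB, 0 GB left
disk 7: place 13 GB, 1 GB left
disk 5: place 8 GB, 0 GB left
Final disks: [63] [61] [60] [58] [56,8] [52] [50,13] [49] [45] [40,24] [37,27] [29,26].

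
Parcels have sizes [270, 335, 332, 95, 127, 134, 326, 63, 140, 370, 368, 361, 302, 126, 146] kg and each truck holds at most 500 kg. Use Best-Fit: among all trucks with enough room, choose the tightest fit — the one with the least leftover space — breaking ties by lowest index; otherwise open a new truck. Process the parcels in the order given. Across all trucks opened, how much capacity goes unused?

505

truck 1: place 270 kg, 230 kg left
truck 2: place 335 kg, 165 kg left
truck 3: place 332 kg, 168 kg left
truck 2: place 95 kg, 70 kg left
truck 3: place 127 kg, 41 kg left
truck 1: place 134 kg, 96 kg left
truck 4: place 326 kg, 174 kg left
truck 2: place 63 kg, 7 kg left
truck 4: place 140 kg, 34 kg left
truck 5: place 370 kg, 130 kg left
truck 6: place 368 kg, 132 kg left
truck 7: place 361 kg, 139 kg left
truck 8: place 302 kg, 198 kg left
truck 5: place 126 kg, 4 kg left
truck 8: place 146 kg, 52 kg left
8 trucks × 500 kg = 4000 kg; used 3495 kg; unused 505 kg.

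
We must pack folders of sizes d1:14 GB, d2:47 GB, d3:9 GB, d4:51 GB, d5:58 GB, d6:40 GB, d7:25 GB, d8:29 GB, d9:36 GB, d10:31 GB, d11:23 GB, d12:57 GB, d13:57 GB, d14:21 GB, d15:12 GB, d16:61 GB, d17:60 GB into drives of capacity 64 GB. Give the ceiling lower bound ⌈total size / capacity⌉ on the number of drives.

10

Total size = 14 + 47 + 9 + 51 + 58 + 40 + 25 + 29 + 36 + 31 + 23 + 57 + 57 + 21 + 12 + 61 + 60 = 631 GB.
⌈631 / 64⌉ = 10.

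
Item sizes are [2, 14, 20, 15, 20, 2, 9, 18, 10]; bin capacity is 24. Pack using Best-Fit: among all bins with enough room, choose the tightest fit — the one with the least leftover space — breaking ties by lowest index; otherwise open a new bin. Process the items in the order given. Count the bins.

6

bin 1: place 2, 22 left
bin 1: place 14, 8 left
bin 2: place 20, 4 left
bin 3: place 15, 9 left
bin 4: place 20, 4 left
bin 2: place 2, 2 left
bin 3: place 9, 0 left
bin 5: place 18, 6 left
bin 6: place 10, 14 left
Final bins: [2,14] [20,2] [15,9] [20] [18] [10].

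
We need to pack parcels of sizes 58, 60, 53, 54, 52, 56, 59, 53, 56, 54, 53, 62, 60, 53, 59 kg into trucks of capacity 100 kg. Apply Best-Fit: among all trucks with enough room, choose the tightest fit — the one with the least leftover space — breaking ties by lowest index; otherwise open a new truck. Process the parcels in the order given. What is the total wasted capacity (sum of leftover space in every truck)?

658

truck 1: place 58 kg, 42 kg left
truck 2: place 60 kg, 40 kg left
truck 3: place 53 kg, 47 kg left
truck 4: place 54 kg, 46 kg left
truck 5: place 52 kg, 48 kg left
truck 6: place 56 kg, 44 kg left
truck 7: place 59 kg, 41 kg left
truck 8: place 53 kg, 47 kg left
truck 9: place 56 kg, 44 kg left
truck 10: place 54 kg, 46 kg left
truck 11: place 53 kg, 47 kg left
truck 12: place 62 kg, 38 kg left
truck 13: place 60 kg, 40 kg left
truck 14: place 53 kg, 47 kg left
truck 15: place 59 kg, 41 kg left
15 trucks × 100 kg = 1500 kg; used 842 kg; unused 658 kg.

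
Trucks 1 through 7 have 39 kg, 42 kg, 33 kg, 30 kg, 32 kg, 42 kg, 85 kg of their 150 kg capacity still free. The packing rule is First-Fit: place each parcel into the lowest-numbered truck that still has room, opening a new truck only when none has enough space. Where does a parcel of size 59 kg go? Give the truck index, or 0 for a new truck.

7

Trucks with room: truck 7 (85 kg).
The first with room is truck 7.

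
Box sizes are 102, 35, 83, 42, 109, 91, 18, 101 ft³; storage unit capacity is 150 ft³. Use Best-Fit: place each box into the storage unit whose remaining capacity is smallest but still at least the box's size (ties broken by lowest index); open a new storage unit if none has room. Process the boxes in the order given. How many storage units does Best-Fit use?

102 ft³ → storage unit 1 (remaining 48 ft³)
35 ft³ → storage unit 1 (remaining 13 ft³)
83 ft³ → storage unit 2 (remaining 67 ft³)
42 ft³ → storage unit 2 (remaining 25 ft³)
109 ft³ → storage unit 3 (remaining 41 ft³)
91 ft³ → storage unit 4 (remaining 59 ft³)
18 ft³ → storage unit 2 (remaining 7 ft³)
101 ft³ → storage unit 5 (remaining 49 ft³)
Final storage units: [102,35] [83,42,18] [109] [91] [101].

5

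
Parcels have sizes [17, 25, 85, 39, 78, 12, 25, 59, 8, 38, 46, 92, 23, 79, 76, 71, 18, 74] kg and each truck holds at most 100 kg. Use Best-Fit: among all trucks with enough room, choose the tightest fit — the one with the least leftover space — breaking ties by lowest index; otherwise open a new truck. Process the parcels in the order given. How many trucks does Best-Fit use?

17 kg → truck 1 (remaining 83 kg)
25 kg → truck 1 (remaining 58 kg)
85 kg → truck 2 (remaining 15 kg)
39 kg → truck 1 (remaining 19 kg)
78 kg → truck 3 (remaining 22 kg)
12 kg → truck 2 (remaining 3 kg)
25 kg → truck 4 (remaining 75 kg)
59 kg → truck 4 (remaining 16 kg)
8 kg → truck 4 (remaining 8 kg)
38 kg → truck 5 (remaining 62 kg)
46 kg → truck 5 (remaining 16 kg)
92 kg → truck 6 (remaining 8 kg)
23 kg → truck 7 (remaining 77 kg)
79 kg → truck 8 (remaining 21 kg)
76 kg → truck 7 (remaining 1 kg)
71 kg → truck 9 (remaining 29 kg)
18 kg → truck 1 (remaining 1 kg)
74 kg → truck 10 (remaining 26 kg)
Final trucks: [17,25,39,18] [85,12] [78] [25,59,8] [38,46] [92] [23,76] [79] [71] [74].

10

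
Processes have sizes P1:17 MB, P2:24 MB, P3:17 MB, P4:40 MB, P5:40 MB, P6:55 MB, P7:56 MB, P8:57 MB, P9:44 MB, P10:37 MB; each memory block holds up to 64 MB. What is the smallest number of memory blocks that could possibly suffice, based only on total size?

7 memory blocks

Total size = 17 + 24 + 17 + 40 + 40 + 55 + 56 + 57 + 44 + 37 = 387 MB.
⌈387 / 64⌉ = 7.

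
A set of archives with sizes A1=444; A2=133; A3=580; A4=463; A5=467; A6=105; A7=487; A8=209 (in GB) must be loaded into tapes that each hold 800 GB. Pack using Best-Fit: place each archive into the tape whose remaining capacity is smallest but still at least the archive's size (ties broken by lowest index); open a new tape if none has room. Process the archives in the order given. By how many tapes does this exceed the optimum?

Best-Fit: [444,133,209] [580,105] [463] [467] [487] → 5 tapes.
5 archives exceed 400 GB (half the capacity), and no two of those can share a tape, so at least 5 tapes are needed.
So 5 is already optimal.

0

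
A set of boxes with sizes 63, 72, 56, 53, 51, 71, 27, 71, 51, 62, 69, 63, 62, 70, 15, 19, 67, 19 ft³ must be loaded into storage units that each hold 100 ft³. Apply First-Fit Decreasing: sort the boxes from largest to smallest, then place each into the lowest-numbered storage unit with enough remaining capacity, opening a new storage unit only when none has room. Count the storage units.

14

Sorted descending: 72, 71, 71, 70, 69, 67, 63, 63, 62, 62, 56, 53, 51, 51, 27, 19, 19, 15.
72 ft³ → storage unit 1 (remaining 28 ft³)
71 ft³ → storage unit 2 (remaining 29 ft³)
71 ft³ → storage unit 3 (remaining 29 ft³)
70 ft³ → storage unit 4 (remaining 30 ft³)
69 ft³ → storage unit 5 (remaining 31 ft³)
67 ft³ → storage unit 6 (remaining 33 ft³)
63 ft³ → storage unit 7 (remaining 37 ft³)
63 ft³ → storage unit 8 (remaining 37 ft³)
62 ft³ → storage unit 9 (remaining 38 ft³)
62 ft³ → storage unit 10 (remaining 38 ft³)
56 ft³ → storage unit 11 (remaining 44 ft³)
53 ft³ → storage unit 12 (remaining 47 ft³)
51 ft³ → storage unit 13 (remaining 49 ft³)
51 ft³ → storage unit 14 (remaining 49 ft³)
27 ft³ → storage unit 1 (remaining 1 ft³)
19 ft³ → storage unit 2 (remaining 10 ft³)
19 ft³ → storage unit 3 (remaining 10 ft³)
15 ft³ → storage unit 4 (remaining 15 ft³)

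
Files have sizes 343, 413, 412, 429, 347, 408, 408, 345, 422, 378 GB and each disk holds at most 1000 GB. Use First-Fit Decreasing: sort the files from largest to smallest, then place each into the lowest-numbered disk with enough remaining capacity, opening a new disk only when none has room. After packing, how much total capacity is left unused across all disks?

Sorted descending: 429, 422, 413, 412, 408, 408, 378, 347, 345, 343.
Put 429 GB in disk 1; 571 GB remain.
Put 422 GB in disk 1; 149 GB remain.
Put 413 GB in disk 2; 587 GB remain.
Put 412 GB in disk 2; 175 GB remain.
Put 408 GB in disk 3; 592 GB remain.
Put 408 GB in disk 3; 184 GB remain.
Put 378 GB in disk 4; 622 GB remain.
Put 347 GB in disk 4; 275 GB remain.
Put 345 GB in disk 5; 655 GB remain.
Put 343 GB in disk 5; 312 GB remain.
5 disks × 1000 GB = 5000 GB; used 3905 GB; unused 1095 GB.

1095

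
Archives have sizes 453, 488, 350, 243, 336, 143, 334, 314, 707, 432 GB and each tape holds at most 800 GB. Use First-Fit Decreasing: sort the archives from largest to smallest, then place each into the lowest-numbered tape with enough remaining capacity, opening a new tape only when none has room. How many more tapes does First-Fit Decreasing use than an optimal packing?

0

First-Fit Decreasing: [707] [488,243] [453,336] [432,350] [334,314,143] → 5 tapes.
Total size 3800 GB; any packing needs at least ⌈3800/800⌉ = 5 tapes.
So 5 is already optimal.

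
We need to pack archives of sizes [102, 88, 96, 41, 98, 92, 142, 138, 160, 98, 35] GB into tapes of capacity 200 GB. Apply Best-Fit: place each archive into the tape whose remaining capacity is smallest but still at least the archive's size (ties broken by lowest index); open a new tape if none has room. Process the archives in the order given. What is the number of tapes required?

7

Put 102 GB in tape 1; 98 GB remain.
Put 88 GB in tape 1; 10 GB remain.
Put 96 GB in tape 2; 104 GB remain.
Put 41 GB in tape 2; 63 GB remain.
Put 98 GB in tape 3; 102 GB remain.
Put 92 GB in tape 3; 10 GB remain.
Put 142 GB in tape 4; 58 GB remain.
Put 138 GB in tape 5; 62 GB remain.
Put 160 GB in tape 6; 40 GB remain.
Put 98 GB in tape 7; 102 GB remain.
Put 35 GB in tape 6; 5 GB remain.
Final tapes: [102,88] [96,41] [98,92] [142] [138] [160,35] [98].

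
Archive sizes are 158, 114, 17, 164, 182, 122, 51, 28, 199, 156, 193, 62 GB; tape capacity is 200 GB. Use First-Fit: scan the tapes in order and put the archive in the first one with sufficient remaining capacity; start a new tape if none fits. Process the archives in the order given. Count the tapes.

tape 1: place 158 GB, 42 GB left
tape 2: place 114 GB, 86 GB left
tape 1: place 17 GB, 25 GB left
tape 3: place 164 GB, 36 GB left
tape 4: place 182 GB, 18 GB left
tape 5: place 122 GB, 78 GB left
tape 2: place 51 GB, 35 GB left
tape 2: place 28 GB, 7 GB left
tape 6: place 199 GB, 1 GB left
tape 7: place 156 GB, 44 GB left
tape 8: place 193 GB, 7 GB left
tape 5: place 62 GB, 16 GB left
Final tapes: [158,17] [114,51,28] [164] [182] [122,62] [199] [156] [193].

8 tapes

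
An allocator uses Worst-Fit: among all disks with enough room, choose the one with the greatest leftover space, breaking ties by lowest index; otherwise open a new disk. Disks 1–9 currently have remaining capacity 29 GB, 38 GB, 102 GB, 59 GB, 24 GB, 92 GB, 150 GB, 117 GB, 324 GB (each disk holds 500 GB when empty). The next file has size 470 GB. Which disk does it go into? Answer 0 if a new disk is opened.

0

No disk has ≥ 470 GB free, so a new disk is opened.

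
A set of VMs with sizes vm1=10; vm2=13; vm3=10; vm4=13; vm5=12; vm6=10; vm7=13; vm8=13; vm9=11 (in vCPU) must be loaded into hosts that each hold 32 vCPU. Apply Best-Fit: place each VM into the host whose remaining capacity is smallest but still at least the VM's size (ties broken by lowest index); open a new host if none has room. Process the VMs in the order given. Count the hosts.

5

host 1: place vm1 (10 vCPU), 22 vCPU left
host 1: place vm2 (13 vCPU), 9 vCPU left
host 2: place vm3 (10 vCPU), 22 vCPU left
host 2: place vm4 (13 vCPU), 9 vCPU left
host 3: place vm5 (12 vCPU), 20 vCPU left
host 3: place vm6 (10 vCPU), 10 vCPU left
host 4: place vm7 (13 vCPU), 19 vCPU left
host 4: place vm8 (13 vCPU), 6 vCPU left
host 5: place vm9 (11 vCPU), 21 vCPU left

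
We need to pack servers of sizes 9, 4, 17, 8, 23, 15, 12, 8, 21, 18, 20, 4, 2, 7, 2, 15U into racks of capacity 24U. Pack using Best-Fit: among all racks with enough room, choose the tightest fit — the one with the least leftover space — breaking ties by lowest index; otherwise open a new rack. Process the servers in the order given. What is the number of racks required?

9 racks

rack 1: place 9U, 15U left
rack 1: place 4U, 11U left
rack 2: place 17U, 7U left
rack 1: place 8U, 3U left
rack 3: place 23U, 1U left
rack 4: place 15U, 9U left
rack 5: place 12U, 12U left
rack 4: place 8U, 1U left
rack 6: place 21U, 3U left
rack 7: place 18U, 6U left
rack 8: place 20U, 4U left
rack 8: place 4U, 0U left
rack 1: place 2U, 1U left
rack 2: place 7U, 0U left
rack 6: place 2U, 1U left
rack 9: place 15U, 9U left
Final racks: [9,4,8,2] [17,7] [23] [15,8] [12] [21,2] [18] [20,4] [15].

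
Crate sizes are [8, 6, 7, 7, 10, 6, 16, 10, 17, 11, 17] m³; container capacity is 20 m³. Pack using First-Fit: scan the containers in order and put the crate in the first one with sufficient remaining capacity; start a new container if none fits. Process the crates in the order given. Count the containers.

7

container 1: place 8 m³, 12 m³ left
container 1: place 6 m³, 6 m³ left
container 2: place 7 m³, 13 m³ left
container 2: place 7 m³, 6 m³ left
container 3: place 10 m³, 10 m³ left
container 1: place 6 m³, 0 m³ left
container 4: place 16 m³, 4 m³ left
container 3: place 10 m³, 0 m³ left
container 5: place 17 m³, 3 m³ left
container 6: place 11 m³, 9 m³ left
container 7: place 17 m³, 3 m³ left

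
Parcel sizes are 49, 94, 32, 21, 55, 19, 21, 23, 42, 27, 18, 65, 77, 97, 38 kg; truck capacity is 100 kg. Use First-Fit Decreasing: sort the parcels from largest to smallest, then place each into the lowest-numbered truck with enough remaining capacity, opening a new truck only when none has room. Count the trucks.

Sorted descending: 97, 94, 77, 65, 55, 49, 42, 38, 32, 27, 23, 21, 21, 19, 18.
Put 97 kg in truck 1; 3 kg remain.
Put 94 kg in truck 2; 6 kg remain.
Put 77 kg in truck 3; 23 kg remain.
Put 65 kg in truck 4; 35 kg remain.
Put 55 kg in truck 5; 45 kg remain.
Put 49 kg in truck 6; 51 kg remain.
Put 42 kg in truck 5; 3 kg remain.
Put 38 kg in truck 6; 13 kg remain.
Put 32 kg in truck 4; 3 kg remain.
Put 27 kg in truck 7; 73 kg remain.
Put 23 kg in truck 3; 0 kg remain.
Put 21 kg in truck 7; 52 kg remain.
Put 21 kg in truck 7; 31 kg remain.
Put 19 kg in truck 7; 12 kg remain.
Put 18 kg in truck 8; 82 kg remain.
Final trucks: [97] [94] [77,23] [65,32] [55,42] [49,38] [27,21,21,19] [18].

8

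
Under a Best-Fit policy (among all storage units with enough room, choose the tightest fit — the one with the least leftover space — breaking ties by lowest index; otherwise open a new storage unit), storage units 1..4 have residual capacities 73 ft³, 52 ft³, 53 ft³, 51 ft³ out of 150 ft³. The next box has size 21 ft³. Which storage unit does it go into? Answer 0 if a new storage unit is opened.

Storage units with room: storage unit 1 (73 ft³), storage unit 2 (52 ft³), storage unit 3 (53 ft³), storage unit 4 (51 ft³).
Tightest fit is storage unit 4 with 51 ft³ free.

4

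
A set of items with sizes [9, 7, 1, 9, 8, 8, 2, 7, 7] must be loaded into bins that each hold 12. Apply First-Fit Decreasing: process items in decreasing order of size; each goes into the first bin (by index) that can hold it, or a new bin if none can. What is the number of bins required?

7 bins

Sorted descending: 9, 9, 8, 8, 7, 7, 7, 2, 1.
bin 1: place 9, 3 left
bin 2: place 9, 3 left
bin 3: place 8, 4 left
bin 4: place 8, 4 left
bin 5: place 7, 5 left
bin 6: place 7, 5 left
bin 7: place 7, 5 left
bin 1: place 2, 1 left
bin 1: place 1, 0 left
Final bins: [9,2,1] [9] [8] [8] [7] [7] [7].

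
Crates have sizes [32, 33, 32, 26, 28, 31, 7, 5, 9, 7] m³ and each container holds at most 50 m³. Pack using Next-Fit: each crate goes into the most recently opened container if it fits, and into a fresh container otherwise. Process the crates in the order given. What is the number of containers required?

container 1: place 32 m³, 18 m³ left
container 2: place 33 m³, 17 m³ left
container 3: place 32 m³, 18 m³ left
container 4: place 26 m³, 24 m³ left
container 5: place 28 m³, 22 m³ left
container 6: place 31 m³, 19 m³ left
container 6: place 7 m³, 12 m³ left
container 6: place 5 m³, 7 m³ left
container 7: place 9 m³, 41 m³ left
container 7: place 7 m³, 34 m³ left
Final containers: [32] [33] [32] [26] [28] [31,7,5] [9,7].

7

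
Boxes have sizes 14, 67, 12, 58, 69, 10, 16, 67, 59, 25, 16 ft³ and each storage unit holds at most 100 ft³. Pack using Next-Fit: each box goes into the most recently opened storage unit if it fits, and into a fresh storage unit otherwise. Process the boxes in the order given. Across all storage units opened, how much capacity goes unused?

14 ft³ → storage unit 1 (remaining 86 ft³)
67 ft³ → storage unit 1 (remaining 19 ft³)
12 ft³ → storage unit 1 (remaining 7 ft³)
58 ft³ → storage unit 2 (remaining 42 ft³)
69 ft³ → storage unit 3 (remaining 31 ft³)
10 ft³ → storage unit 3 (remaining 21 ft³)
16 ft³ → storage unit 3 (remaining 5 ft³)
67 ft³ → storage unit 4 (remaining 33 ft³)
59 ft³ → storage unit 5 (remaining 41 ft³)
25 ft³ → storage unit 5 (remaining 16 ft³)
16 ft³ → storage unit 5 (remaining 0 ft³)
5 storage units × 100 ft³ = 500 ft³; used 413 ft³; unused 87 ft³.

87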